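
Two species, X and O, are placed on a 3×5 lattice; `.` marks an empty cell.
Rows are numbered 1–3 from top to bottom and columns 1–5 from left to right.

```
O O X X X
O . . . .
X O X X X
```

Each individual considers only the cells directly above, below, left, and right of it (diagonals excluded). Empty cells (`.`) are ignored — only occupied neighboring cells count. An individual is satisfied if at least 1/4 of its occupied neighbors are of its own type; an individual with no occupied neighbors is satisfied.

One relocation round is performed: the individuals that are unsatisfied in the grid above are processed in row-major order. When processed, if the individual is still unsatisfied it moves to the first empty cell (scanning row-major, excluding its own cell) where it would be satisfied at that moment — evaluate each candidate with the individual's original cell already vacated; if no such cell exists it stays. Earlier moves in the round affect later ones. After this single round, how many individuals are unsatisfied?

0

Initially unsatisfied (in order): (3,1), (3,2).
  (3,1) → (2,3).
  (3,2) → (2,2).
Resulting grid:
O O X X X
O O X . .
. . X X X
All satisfied now.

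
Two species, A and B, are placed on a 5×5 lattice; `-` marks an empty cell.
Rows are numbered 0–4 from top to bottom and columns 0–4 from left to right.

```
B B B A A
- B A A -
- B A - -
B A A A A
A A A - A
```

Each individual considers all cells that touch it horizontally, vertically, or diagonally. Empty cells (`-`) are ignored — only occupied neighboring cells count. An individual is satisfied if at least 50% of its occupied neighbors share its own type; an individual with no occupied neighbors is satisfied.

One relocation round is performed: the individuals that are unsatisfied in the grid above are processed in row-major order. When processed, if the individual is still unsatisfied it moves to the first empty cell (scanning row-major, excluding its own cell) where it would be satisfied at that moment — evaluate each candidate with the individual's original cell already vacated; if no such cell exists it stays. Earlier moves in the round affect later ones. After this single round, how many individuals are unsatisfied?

Initially unsatisfied (in order): (0,2), (1,2), (2,1), (3,0).
  (0,2) → (1,0).
  (1,2): now satisfied by earlier moves; stays.
  (2,1) → (2,0).
  (3,0): no empty cell satisfies it; stays.
Resulting grid:
B B - A A
B B A A -
B - A - -
B A A A A
A A A - A
Unsatisfied now: (3,0).

1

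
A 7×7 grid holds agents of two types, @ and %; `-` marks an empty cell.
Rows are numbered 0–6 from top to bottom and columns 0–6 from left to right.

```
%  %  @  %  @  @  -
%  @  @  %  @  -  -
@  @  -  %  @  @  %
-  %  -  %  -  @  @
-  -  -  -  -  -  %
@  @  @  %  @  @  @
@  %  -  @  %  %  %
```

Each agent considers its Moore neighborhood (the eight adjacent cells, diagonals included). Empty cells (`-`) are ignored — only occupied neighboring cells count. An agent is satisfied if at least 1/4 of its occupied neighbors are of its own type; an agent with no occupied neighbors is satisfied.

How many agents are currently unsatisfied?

5

(0,0)% 2/3 satisfied
(0,1)% 2/5 satisfied
(0,2)@ 2/5 satisfied
(0,3)% 1/5 not
(0,4)@ 2/4 satisfied
(0,5)@ 2/2 satisfied
(1,0)% 2/5 satisfied
(1,1)@ 4/7 satisfied
(1,2)@ 3/7 satisfied
(1,3)% 2/7 satisfied
(1,4)@ 4/7 satisfied
(2,0)@ 2/4 satisfied
(2,1)@ 3/5 satisfied
(2,3)% 2/5 satisfied
(2,4)@ 3/6 satisfied
(2,5)@ 4/5 satisfied
(2,6)% 0/3 not
(3,1)% 0/2 not
(3,3)% 1/2 satisfied
(3,5)@ 3/5 satisfied
(3,6)@ 2/4 satisfied
(4,6)% 0/4 not
(5,0)@ 2/3 satisfied
(5,1)@ 3/4 satisfied
(5,2)@ 2/4 satisfied
(5,3)% 1/4 satisfied
(5,4)@ 2/5 satisfied
(5,5)@ 2/6 satisfied
(5,6)@ 1/4 satisfied
(6,0)@ 2/3 satisfied
(6,1)% 0/4 not
(6,3)@ 2/4 satisfied
(6,4)% 2/5 satisfied
(6,5)% 2/5 satisfied
(6,6)% 1/3 satisfied
Unsatisfied: (0,3), (2,6), (3,1), (4,6), (6,1) — 5 in total.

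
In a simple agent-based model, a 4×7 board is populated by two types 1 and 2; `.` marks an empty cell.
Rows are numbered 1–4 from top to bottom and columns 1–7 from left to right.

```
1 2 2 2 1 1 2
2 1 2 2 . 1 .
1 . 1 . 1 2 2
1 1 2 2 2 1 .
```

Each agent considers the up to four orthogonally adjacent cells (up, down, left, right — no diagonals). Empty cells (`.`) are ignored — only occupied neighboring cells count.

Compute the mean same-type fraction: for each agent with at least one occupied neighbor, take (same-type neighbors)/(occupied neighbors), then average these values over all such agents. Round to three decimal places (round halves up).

Row 1: (1,1)1 0/2 · (1,2)2 1/3 · (1,3)2 3/3 · (1,4)2 2/3 · (1,5)1 1/2 · (1,6)1 2/3 · (1,7)2 0/1
Row 2: (2,1)2 0/3 · (2,2)1 0/3 · (2,3)2 2/4 · (2,4)2 2/2 · (2,6)1 1/2
Row 3: (3,1)1 1/2 · (3,3)1 0/2 · (3,5)1 0/2 · (3,6)2 1/4 · (3,7)2 1/1
Row 4: (4,1)1 2/2 · (4,2)1 1/2 · (4,3)2 1/3 · (4,4)2 2/2 · (4,5)2 1/3 · (4,6)1 0/2
Sum over 23 agents: 0/2 + 1/3 + 3/3 + 2/3 + 1/2 + 2/3 + 0/1 + 0/3 + 0/3 + 2/4 + 2/2 + 1/2 + 1/2 + 0/2 + 0/2 + 1/4 + 1/1 + 2/2 + 1/2 + 1/3 + 2/2 + 1/3 + 0/2 = 121/12; mean = 121/12 ÷ 23 = 121/276 = 0.438405… → 0.438.

0.438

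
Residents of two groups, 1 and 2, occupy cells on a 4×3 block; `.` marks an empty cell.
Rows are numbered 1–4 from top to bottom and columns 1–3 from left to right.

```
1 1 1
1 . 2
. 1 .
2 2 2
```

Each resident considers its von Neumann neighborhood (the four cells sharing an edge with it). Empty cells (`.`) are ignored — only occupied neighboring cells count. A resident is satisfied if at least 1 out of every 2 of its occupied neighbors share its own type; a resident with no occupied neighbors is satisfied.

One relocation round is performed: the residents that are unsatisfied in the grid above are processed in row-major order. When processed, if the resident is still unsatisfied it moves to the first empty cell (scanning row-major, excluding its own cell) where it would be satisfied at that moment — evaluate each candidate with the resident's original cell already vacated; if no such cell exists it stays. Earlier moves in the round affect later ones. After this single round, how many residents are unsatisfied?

Initially unsatisfied (in order): (2,3), (3,2).
  (2,3) → (3,3).
  (3,2) → (2,2).
Resulting grid:
1 1 1
1 1 .
. . 2
2 2 2
All satisfied now.

0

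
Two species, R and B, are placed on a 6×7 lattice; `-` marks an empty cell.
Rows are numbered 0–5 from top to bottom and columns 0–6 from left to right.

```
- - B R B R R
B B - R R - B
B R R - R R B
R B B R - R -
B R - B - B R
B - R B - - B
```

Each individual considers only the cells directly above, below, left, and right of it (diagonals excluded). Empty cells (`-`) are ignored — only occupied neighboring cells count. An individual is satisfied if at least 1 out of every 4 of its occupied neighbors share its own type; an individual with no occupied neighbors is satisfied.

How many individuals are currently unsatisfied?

9

Row 0: (0,2)B 0/1 not · (0,3)R 1/3 satisfied · (0,4)B 0/3 not · (0,5)R 1/2 satisfied · (0,6)R 1/2 satisfied
Row 1: (1,0)B 2/2 satisfied · (1,1)B 1/2 satisfied · (1,3)R 2/2 satisfied · (1,4)R 2/3 satisfied · (1,6)B 1/2 satisfied
Row 2: (2,0)B 1/3 satisfied · (2,1)R 1/4 satisfied · (2,2)R 1/2 satisfied · (2,4)R 2/2 satisfied · (2,5)R 2/3 satisfied · (2,6)B 1/2 satisfied
Row 3: (3,0)R 0/3 not · (3,1)B 1/4 satisfied · (3,2)B 1/3 satisfied · (3,3)R 0/2 not · (3,5)R 1/2 satisfied
Row 4: (4,0)B 1/3 satisfied · (4,1)R 0/2 not · (4,3)B 1/2 satisfied · (4,5)B 0/2 not · (4,6)R 0/2 not
Row 5: (5,0)B 1/1 satisfied · (5,2)R 0/1 not · (5,3)B 1/2 satisfied · (5,6)B 0/1 not
Unsatisfied: (0,2), (0,4), (3,0), (3,3), (4,1), (4,5), (4,6), (5,2), (5,6) — 9 in total.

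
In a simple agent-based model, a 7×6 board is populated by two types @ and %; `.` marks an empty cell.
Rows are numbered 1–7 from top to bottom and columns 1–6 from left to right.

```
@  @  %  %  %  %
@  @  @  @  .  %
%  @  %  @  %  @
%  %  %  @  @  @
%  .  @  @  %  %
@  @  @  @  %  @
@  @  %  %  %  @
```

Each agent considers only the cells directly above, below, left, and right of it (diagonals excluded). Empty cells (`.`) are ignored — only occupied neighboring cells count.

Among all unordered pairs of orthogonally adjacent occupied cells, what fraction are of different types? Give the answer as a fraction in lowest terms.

26/63

Scan each occupied cell's neighbors to the right and below so each pair is counted once.
From row 1: 3 unlike of 10 pairs (running 3/10).
From row 2: 3 unlike of 8 pairs (running 6/18).
From row 3: 7 unlike of 11 pairs (running 13/29).
From row 4: 4 unlike of 10 pairs (running 17/39).
From row 5: 3 unlike of 8 pairs (running 20/47).
From row 6: 4 unlike of 11 pairs (running 24/58).
From row 7: 2 unlike of 5 pairs (running 26/63).
Total adjacent occupied pairs: 63; unlike-type pairs: 26.
26/63 is already in lowest terms.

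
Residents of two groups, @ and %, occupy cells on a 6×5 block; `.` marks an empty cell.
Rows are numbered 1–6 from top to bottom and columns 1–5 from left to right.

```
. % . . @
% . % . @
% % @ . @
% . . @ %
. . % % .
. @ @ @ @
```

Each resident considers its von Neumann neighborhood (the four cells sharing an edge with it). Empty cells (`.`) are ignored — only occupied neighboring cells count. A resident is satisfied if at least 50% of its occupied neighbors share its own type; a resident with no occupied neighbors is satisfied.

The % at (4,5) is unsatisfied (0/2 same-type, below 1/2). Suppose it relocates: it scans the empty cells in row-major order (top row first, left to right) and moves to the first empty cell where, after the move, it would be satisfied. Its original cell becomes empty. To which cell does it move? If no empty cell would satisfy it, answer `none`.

(1,1)

Vacating (4,5). Empty cells in order:
  (1,1): 2/2 same-type → satisfied — stop here.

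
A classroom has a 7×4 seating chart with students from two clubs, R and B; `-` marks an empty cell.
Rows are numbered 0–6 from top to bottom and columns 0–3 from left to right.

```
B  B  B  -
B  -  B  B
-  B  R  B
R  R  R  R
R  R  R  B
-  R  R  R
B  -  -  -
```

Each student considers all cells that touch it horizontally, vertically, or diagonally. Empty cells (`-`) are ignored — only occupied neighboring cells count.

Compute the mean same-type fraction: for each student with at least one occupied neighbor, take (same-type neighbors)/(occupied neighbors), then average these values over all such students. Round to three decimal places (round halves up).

(0,0)B 2/2
(0,1)B 4/4
(0,2)B 3/3
(1,0)B 3/3
(1,2)B 5/6
(1,3)B 3/4
(2,1)B 2/6
(2,2)R 3/7
(2,3)B 2/5
(3,0)R 3/4
(3,1)R 6/7
(3,2)R 5/8
(3,3)R 3/5
(4,0)R 4/4
(4,1)R 7/7
(4,2)R 7/8
(4,3)B 0/5
(5,1)R 4/5
(5,2)R 4/5
(5,3)R 2/3
(6,0)B 0/1
Sum over 21 students: 2/2 + 4/4 + 3/3 + 3/3 + 5/6 + 3/4 + 2/6 + 3/7 + 2/5 + 3/4 + 6/7 + 5/8 + 3/5 + 4/4 + 7/7 + 7/8 + 0/5 + 4/5 + 4/5 + 2/3 + 0/1 = 3091/210; mean = 3091/210 ÷ 21 = 3091/4410 = 0.700907… → 0.701.

0.701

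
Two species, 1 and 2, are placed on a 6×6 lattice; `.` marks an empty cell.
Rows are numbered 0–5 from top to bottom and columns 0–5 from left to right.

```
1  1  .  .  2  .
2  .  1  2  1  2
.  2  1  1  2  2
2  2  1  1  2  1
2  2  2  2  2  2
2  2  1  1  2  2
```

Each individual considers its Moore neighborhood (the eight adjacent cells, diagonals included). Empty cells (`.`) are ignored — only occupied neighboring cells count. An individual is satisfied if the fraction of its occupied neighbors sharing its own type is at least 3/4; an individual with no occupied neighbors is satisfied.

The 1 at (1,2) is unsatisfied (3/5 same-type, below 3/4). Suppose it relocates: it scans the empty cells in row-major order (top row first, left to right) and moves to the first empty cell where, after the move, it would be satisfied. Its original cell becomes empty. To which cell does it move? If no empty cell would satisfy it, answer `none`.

Vacating (1,2). Empty cells in order:
  (0,2): 1/2 same-type → still unsatisfied.
  (0,3): 1/3 same-type → still unsatisfied.
  (0,5): 1/3 same-type → still unsatisfied.
  (1,1): 3/5 same-type → still unsatisfied.
  (2,0): 0/4 same-type → still unsatisfied.

none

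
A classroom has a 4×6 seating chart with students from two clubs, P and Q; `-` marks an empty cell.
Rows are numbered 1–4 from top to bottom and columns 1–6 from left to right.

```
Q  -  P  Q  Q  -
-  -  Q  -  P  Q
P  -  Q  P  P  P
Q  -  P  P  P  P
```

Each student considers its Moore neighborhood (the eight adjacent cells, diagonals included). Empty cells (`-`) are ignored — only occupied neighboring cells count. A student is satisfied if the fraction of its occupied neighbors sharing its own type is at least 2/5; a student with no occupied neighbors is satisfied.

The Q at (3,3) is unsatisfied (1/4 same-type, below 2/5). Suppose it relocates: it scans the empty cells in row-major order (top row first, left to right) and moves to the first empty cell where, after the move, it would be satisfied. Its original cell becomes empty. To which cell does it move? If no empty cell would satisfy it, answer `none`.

(1,2)

Vacating (3,3). Empty cells in order:
  (1,2): 2/3 same-type → satisfied — stop here.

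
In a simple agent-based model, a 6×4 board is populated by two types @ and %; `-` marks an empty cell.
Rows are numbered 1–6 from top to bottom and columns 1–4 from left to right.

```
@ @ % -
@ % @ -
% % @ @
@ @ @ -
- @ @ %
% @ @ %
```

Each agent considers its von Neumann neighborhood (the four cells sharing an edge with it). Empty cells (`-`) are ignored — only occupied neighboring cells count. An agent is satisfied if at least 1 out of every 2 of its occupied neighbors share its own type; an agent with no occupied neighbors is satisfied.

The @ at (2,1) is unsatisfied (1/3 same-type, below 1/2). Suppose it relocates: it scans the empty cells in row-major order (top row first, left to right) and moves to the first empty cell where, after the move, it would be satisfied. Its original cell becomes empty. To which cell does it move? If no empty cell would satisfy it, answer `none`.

(2,4)

Vacating (2,1). Empty cells in order:
  (1,4): 0/1 same-type → still unsatisfied.
  (2,4): 2/2 same-type → satisfied — stop here.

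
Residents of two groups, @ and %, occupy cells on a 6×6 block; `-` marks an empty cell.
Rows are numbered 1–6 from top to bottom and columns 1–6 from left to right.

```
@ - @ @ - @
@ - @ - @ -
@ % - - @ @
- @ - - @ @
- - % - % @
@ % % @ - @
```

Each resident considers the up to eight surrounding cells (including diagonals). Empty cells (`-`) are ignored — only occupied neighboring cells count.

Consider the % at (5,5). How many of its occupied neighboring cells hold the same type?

Occupied neighbors of (5,5): (4,5)=@, (4,6)=@, (5,6)=@, (6,4)=@, (6,6)=@.
Same type (%): 0 of 5.

0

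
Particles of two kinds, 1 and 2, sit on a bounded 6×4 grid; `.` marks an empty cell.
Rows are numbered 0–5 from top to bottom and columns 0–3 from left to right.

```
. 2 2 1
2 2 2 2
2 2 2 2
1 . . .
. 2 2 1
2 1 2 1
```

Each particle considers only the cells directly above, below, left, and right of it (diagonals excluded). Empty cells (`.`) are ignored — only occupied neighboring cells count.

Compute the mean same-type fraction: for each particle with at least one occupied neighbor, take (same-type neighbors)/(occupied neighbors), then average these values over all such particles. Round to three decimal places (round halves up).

(0,1)2 2/2
(0,2)2 2/3
(0,3)1 0/2
(1,0)2 2/2
(1,1)2 4/4
(1,2)2 4/4
(1,3)2 2/3
(2,0)2 2/3
(2,1)2 3/3
(2,2)2 3/3
(2,3)2 2/2
(3,0)1 0/1
(4,1)2 1/2
(4,2)2 2/3
(4,3)1 1/2
(5,0)2 0/1
(5,1)1 0/3
(5,2)2 1/3
(5,3)1 1/2
Sum over 19 particles: 2/2 + 2/3 + 0/2 + 2/2 + 4/4 + 4/4 + 2/3 + 2/3 + 3/3 + 3/3 + 2/2 + 0/1 + 1/2 + 2/3 + 1/2 + 0/1 + 0/3 + 1/3 + 1/2 = 23/2; mean = 23/2 ÷ 19 = 23/38 = 0.605263… → 0.605.

0.605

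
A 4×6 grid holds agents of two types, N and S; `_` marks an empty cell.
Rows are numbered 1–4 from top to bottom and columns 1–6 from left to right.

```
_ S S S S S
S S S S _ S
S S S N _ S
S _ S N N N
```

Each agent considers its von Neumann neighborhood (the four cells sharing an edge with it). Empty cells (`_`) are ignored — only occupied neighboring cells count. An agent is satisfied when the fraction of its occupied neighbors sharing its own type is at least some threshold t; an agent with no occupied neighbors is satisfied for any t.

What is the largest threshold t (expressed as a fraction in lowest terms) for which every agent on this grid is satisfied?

Row 1: (1,2)S 2/2 · (1,3)S 3/3 · (1,4)S 3/3 · (1,5)S 2/2 · (1,6)S 2/2
Row 2: (2,1)S 2/2 · (2,2)S 4/4 · (2,3)S 4/4 · (2,4)S 2/3 · (2,6)S 2/2
Row 3: (3,1)S 3/3 · (3,2)S 3/3 · (3,3)S 3/4 · (3,4)N 1/3 · (3,6)S 1/2
Row 4: (4,1)S 1/1 · (4,3)S 1/2 · (4,4)N 2/3 · (4,5)N 2/2 · (4,6)N 1/2
The smallest same-type fraction is 1/3 at (3,4), which reduces to 1/3. Any threshold above that leaves this agent unsatisfied.

1/3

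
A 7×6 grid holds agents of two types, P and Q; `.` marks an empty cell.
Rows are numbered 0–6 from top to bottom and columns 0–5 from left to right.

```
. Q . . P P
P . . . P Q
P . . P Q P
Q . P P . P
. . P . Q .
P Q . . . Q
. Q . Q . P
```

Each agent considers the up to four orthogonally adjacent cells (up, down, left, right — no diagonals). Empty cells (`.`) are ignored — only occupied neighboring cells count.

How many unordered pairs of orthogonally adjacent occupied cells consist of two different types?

Scan each occupied cell's neighbors to the right and below so each pair is counted once.
From row 0: 1 unlike of 3 pairs (running 1/3).
From row 1: 3 unlike of 4 pairs (running 4/7).
From row 2: 3 unlike of 5 pairs (running 7/12).
From row 3: 0 unlike of 2 pairs (running 7/14).
From row 5: 2 unlike of 3 pairs (running 9/17).
Total adjacent occupied pairs: 17; unlike-type pairs: 9.

9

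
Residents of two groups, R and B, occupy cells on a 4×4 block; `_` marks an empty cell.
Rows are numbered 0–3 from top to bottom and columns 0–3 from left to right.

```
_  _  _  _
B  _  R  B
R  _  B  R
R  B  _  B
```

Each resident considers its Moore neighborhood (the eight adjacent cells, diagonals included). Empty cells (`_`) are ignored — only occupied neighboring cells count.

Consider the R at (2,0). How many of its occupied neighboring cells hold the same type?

1

Occupied neighbors of (2,0): (1,0)=B, (3,0)=R, (3,1)=B.
Same type (R): 1 of 3.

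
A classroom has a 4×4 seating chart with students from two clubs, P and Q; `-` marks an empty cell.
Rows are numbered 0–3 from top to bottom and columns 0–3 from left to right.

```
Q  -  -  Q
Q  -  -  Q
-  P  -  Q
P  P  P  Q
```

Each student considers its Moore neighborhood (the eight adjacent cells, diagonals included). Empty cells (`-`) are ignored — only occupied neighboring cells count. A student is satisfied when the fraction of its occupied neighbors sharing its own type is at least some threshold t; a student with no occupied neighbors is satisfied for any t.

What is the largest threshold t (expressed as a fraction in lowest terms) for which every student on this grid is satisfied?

1/2

(0,0)Q 1/1
(0,3)Q 1/1
(1,0)Q 1/2
(1,3)Q 2/2
(2,1)P 3/4
(2,3)Q 2/3
(3,0)P 2/2
(3,1)P 3/3
(3,2)P 2/4
(3,3)Q 1/2
The smallest same-type fraction is 1/2 at (1,0), which reduces to 1/2. Any threshold above that leaves this student unsatisfied.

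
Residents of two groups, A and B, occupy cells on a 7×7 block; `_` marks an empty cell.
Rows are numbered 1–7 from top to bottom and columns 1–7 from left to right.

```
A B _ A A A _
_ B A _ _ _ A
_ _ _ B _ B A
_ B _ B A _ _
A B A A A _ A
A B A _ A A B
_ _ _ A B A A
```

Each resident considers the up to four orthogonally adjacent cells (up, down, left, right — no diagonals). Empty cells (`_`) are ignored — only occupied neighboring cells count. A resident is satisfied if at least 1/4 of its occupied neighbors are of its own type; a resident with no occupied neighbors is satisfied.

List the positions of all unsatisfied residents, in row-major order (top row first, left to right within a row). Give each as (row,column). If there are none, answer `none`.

(1,1), (2,3), (3,6), (5,7), (6,7), (7,4), (7,5)

(1,1)A 0/1 not
(1,2)B 1/2 satisfied
(1,4)A 1/1 satisfied
(1,5)A 2/2 satisfied
(1,6)A 1/1 satisfied
(2,2)B 1/2 satisfied
(2,3)A 0/1 not
(2,7)A 1/1 satisfied
(3,4)B 1/1 satisfied
(3,6)B 0/1 not
(3,7)A 1/2 satisfied
(4,2)B 1/1 satisfied
(4,4)B 1/3 satisfied
(4,5)A 1/2 satisfied
(5,1)A 1/2 satisfied
(5,2)B 2/4 satisfied
(5,3)A 2/3 satisfied
(5,4)A 2/3 satisfied
(5,5)A 3/3 satisfied
(5,7)A 0/1 not
(6,1)A 1/2 satisfied
(6,2)B 1/3 satisfied
(6,3)A 1/2 satisfied
(6,5)A 2/3 satisfied
(6,6)A 2/3 satisfied
(6,7)B 0/3 not
(7,4)A 0/1 not
(7,5)B 0/3 not
(7,6)A 2/3 satisfied
(7,7)A 1/2 satisfied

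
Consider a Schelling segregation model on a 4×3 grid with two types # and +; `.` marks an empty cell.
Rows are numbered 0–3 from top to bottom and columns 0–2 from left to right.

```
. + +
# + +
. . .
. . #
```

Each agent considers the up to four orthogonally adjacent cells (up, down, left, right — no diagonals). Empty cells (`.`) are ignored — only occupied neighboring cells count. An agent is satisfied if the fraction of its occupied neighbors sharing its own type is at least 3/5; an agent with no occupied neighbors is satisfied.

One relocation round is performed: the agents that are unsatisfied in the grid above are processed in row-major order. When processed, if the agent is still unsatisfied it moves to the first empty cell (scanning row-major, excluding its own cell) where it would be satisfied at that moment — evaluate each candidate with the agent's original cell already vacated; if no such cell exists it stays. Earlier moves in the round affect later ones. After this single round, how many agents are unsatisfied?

Initially unsatisfied (in order): (1,0).
  (1,0) → (2,0).
Resulting grid:
. + +
. + +
# . .
. . #
All satisfied now.

0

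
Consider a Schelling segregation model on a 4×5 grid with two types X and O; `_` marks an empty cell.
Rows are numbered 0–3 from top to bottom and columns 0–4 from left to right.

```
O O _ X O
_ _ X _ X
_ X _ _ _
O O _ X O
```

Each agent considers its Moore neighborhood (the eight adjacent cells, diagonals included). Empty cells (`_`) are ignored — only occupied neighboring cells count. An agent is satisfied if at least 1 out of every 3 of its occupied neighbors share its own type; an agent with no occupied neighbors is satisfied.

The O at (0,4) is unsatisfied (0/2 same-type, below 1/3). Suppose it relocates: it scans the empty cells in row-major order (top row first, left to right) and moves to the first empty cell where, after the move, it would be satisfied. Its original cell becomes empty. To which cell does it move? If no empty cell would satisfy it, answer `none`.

(0,2)

Vacating (0,4). Empty cells in order:
  (0,2): 1/3 same-type → satisfied — stop here.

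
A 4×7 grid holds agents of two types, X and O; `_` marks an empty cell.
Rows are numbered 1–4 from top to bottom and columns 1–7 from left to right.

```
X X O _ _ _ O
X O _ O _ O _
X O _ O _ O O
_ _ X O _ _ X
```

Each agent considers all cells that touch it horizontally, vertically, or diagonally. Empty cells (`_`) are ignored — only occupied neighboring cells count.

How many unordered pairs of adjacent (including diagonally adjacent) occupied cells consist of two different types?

Scan each occupied cell's neighbors to the right and below (and the two forward diagonals) so each pair is counted once.
Row 1: X(1,1)–X(1,2)= X(1,1)–X(2,1)= X(1,1)–O(2,2)≠ X(1,2)–O(1,3)≠ X(1,2)–O(2,2)≠ X(1,2)–X(2,1)= O(1,3)–O(2,4)= O(1,3)–O(2,2)= O(1,7)–O(2,6)=  → 3/9 unlike.
Row 2: X(2,1)–O(2,2)≠ X(2,1)–X(3,1)= X(2,1)–O(3,2)≠ O(2,2)–O(3,2)= O(2,2)–X(3,1)≠ O(2,4)–O(3,4)= O(2,6)–O(3,6)= O(2,6)–O(3,7)=  → 3/8 unlike.
Row 3: X(3,1)–O(3,2)≠ O(3,2)–X(4,3)≠ O(3,4)–O(4,4)= O(3,4)–X(4,3)≠ O(3,6)–O(3,7)= O(3,6)–X(4,7)≠ O(3,7)–X(4,7)≠  → 5/7 unlike.
Row 4: X(4,3)–O(4,4)≠  → 1/1 unlike.
Total adjacent occupied pairs: 25; unlike-type pairs: 12.

12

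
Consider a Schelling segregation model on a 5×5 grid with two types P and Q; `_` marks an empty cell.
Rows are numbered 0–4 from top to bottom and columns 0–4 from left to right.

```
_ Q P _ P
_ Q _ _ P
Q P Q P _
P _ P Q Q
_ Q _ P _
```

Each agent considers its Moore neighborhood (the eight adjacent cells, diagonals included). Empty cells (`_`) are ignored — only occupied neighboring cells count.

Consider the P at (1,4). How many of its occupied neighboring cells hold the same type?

Occupied neighbors of (1,4): (0,4)=P, (2,3)=P.
Same type (P): 2 of 2.

2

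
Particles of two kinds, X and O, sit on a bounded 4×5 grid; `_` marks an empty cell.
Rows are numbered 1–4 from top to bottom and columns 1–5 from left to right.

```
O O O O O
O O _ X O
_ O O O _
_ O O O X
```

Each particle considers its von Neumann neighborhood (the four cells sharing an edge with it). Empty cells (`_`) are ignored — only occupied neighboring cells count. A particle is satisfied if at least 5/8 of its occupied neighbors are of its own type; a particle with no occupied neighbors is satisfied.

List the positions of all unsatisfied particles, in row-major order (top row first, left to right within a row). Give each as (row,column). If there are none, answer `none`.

Row 1: (1,1)O 2/2 ok · (1,2)O 3/3 ok · (1,3)O 2/2 ok · (1,4)O 2/3 ok · (1,5)O 2/2 ok
Row 2: (2,1)O 2/2 ok · (2,2)O 3/3 ok · (2,4)X 0/3 unhappy · (2,5)O 1/2 unhappy
Row 3: (3,2)O 3/3 ok · (3,3)O 3/3 ok · (3,4)O 2/3 ok
Row 4: (4,2)O 2/2 ok · (4,3)O 3/3 ok · (4,4)O 2/3 ok · (4,5)X 0/1 unhappy

(2,4), (2,5), (4,5)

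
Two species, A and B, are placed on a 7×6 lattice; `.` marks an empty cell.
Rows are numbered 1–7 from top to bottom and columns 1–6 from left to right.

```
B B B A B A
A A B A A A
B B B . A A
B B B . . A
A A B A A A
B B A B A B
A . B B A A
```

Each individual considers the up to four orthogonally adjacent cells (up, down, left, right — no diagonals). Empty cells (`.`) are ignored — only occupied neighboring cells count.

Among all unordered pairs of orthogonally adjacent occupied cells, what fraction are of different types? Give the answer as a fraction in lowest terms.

Scan each occupied cell's neighbors to the right and below so each pair is counted once.
From row 1: 6 unlike of 11 pairs (running 6/11).
From row 2: 4 unlike of 10 pairs (running 10/21).
From row 3: 0 unlike of 7 pairs (running 10/28).
From row 4: 2 unlike of 6 pairs (running 12/34).
From row 5: 7 unlike of 11 pairs (running 19/45).
From row 6: 7 unlike of 10 pairs (running 26/55).
From row 7: 1 unlike of 3 pairs (running 27/58).
Total adjacent occupied pairs: 58; unlike-type pairs: 27.
27/58 is already in lowest terms.

27/58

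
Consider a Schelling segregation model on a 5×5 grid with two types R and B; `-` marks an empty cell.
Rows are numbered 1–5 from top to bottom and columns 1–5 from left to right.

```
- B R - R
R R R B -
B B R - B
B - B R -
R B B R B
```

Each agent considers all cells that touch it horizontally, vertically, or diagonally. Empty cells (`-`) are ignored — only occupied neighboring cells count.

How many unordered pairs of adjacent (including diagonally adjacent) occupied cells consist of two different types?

24

Scan each occupied cell's neighbors to the right and below (and the two forward diagonals) so each pair is counted once.
From row 1: 6 unlike of 8 pairs (running 6/8).
From row 2: 7 unlike of 12 pairs (running 13/20).
From row 3: 3 unlike of 8 pairs (running 16/28).
From row 4: 5 unlike of 9 pairs (running 21/37).
From row 5: 3 unlike of 4 pairs (running 24/41).
Total adjacent occupied pairs: 41; unlike-type pairs: 24.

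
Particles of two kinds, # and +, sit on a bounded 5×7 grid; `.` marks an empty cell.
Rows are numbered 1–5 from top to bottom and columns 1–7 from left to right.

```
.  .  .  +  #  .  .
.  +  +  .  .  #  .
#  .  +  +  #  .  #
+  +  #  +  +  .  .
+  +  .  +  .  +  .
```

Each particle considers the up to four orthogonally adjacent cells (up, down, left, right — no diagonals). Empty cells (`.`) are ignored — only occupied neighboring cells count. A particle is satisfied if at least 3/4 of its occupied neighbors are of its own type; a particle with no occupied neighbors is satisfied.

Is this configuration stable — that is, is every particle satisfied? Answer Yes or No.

No

Row 1: (1,4)+ 0/1 unhappy · (1,5)# 0/1 unhappy
Row 2: (2,2)+ 1/1 ok · (2,3)+ 2/2 ok · (2,6)# 0/0 ok
Row 3: (3,1)# 0/1 unhappy · (3,3)+ 2/3 unhappy · (3,4)+ 2/3 unhappy · (3,5)# 0/2 unhappy · (3,7)# 0/0 ok
Row 4: (4,1)+ 2/3 unhappy · (4,2)+ 2/3 unhappy · (4,3)# 0/3 unhappy · (4,4)+ 3/4 ok · (4,5)+ 1/2 unhappy
Row 5: (5,1)+ 2/2 ok · (5,2)+ 2/2 ok · (5,4)+ 1/1 ok · (5,6)+ 0/0 ok
For instance (1,4) has only 0/1 same-type neighbors, below 3/4.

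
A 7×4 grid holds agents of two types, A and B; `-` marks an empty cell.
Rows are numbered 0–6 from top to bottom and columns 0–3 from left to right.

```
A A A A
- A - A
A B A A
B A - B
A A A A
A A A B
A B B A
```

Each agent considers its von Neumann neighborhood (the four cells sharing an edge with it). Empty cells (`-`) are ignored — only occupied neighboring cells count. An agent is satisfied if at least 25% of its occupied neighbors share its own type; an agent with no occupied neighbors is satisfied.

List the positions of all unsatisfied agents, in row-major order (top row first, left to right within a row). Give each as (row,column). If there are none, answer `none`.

Row 0: (0,0)A 1/1 ok · (0,1)A 3/3 ok · (0,2)A 2/2 ok · (0,3)A 2/2 ok
Row 1: (1,1)A 1/2 ok · (1,3)A 2/2 ok
Row 2: (2,0)A 0/2 unhappy · (2,1)B 0/4 unhappy · (2,2)A 1/2 ok · (2,3)A 2/3 ok
Row 3: (3,0)B 0/3 unhappy · (3,1)A 1/3 ok · (3,3)B 0/2 unhappy
Row 4: (4,0)A 2/3 ok · (4,1)A 4/4 ok · (4,2)A 3/3 ok · (4,3)A 1/3 ok
Row 5: (5,0)A 3/3 ok · (5,1)A 3/4 ok · (5,2)A 2/4 ok · (5,3)B 0/3 unhappy
Row 6: (6,0)A 1/2 ok · (6,1)B 1/3 ok · (6,2)B 1/3 ok · (6,3)A 0/2 unhappy

(2,0), (2,1), (3,0), (3,3), (5,3), (6,3)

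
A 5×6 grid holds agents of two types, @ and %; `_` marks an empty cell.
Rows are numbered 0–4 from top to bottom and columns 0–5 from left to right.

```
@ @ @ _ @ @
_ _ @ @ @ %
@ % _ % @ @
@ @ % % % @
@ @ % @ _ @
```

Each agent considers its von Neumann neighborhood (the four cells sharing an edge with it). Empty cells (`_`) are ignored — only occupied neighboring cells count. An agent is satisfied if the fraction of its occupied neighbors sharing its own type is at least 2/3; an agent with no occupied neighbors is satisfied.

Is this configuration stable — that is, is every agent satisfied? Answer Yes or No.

Row 0: (0,0)@ 1/1 ✓ · (0,1)@ 2/2 ✓ · (0,2)@ 2/2 ✓ · (0,4)@ 2/2 ✓ · (0,5)@ 1/2 ✗
Row 1: (1,2)@ 2/2 ✓ · (1,3)@ 2/3 ✓ · (1,4)@ 3/4 ✓ · (1,5)% 0/3 ✗
Row 2: (2,0)@ 1/2 ✗ · (2,1)% 0/2 ✗ · (2,3)% 1/3 ✗ · (2,4)@ 2/4 ✗ · (2,5)@ 2/3 ✓
Row 3: (3,0)@ 3/3 ✓ · (3,1)@ 2/4 ✗ · (3,2)% 2/3 ✓ · (3,3)% 3/4 ✓ · (3,4)% 1/3 ✗ · (3,5)@ 2/3 ✓
Row 4: (4,0)@ 2/2 ✓ · (4,1)@ 2/3 ✓ · (4,2)% 1/3 ✗ · (4,3)@ 0/2 ✗ · (4,5)@ 1/1 ✓
For instance (0,5) has only 1/2 same-type neighbors, below 2/3.

No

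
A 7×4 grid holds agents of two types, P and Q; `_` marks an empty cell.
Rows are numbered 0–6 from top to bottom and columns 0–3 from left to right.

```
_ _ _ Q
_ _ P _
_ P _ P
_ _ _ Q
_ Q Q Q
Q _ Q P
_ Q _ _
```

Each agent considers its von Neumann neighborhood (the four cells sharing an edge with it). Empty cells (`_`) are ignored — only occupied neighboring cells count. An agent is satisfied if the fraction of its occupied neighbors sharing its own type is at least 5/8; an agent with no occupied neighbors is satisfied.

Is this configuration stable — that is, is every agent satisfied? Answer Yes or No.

(0,3)Q 0/0 satisfied
(1,2)P 0/0 satisfied
(2,1)P 0/0 satisfied
(2,3)P 0/1 not
(3,3)Q 1/2 not
(4,1)Q 1/1 satisfied
(4,2)Q 3/3 satisfied
(4,3)Q 2/3 satisfied
(5,0)Q 0/0 satisfied
(5,2)Q 1/2 not
(5,3)P 0/2 not
(6,1)Q 0/0 satisfied
For instance (2,3) has only 0/1 same-type neighbors, below 5/8.

No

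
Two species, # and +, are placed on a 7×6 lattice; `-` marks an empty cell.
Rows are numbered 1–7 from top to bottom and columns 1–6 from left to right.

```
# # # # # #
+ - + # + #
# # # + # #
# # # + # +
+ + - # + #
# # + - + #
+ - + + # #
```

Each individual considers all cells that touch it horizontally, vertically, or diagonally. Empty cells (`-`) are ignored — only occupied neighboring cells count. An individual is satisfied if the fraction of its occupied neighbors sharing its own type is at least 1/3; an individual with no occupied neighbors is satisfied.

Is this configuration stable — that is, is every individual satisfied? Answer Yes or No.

No

(1,1)# 1/2 ok
(1,2)# 2/4 ok
(1,3)# 3/4 ok
(1,4)# 3/5 ok
(1,5)# 4/5 ok
(1,6)# 2/3 ok
(2,1)+ 0/4 unhappy
(2,3)+ 1/7 unhappy
(2,4)# 5/8 ok
(2,5)+ 1/8 unhappy
(2,6)# 4/5 ok
(3,1)# 3/4 ok
(3,2)# 5/7 ok
(3,3)# 4/7 ok
(3,4)+ 3/8 ok
(3,5)# 4/8 ok
(3,6)# 3/5 ok
(4,1)# 3/5 ok
(4,2)# 5/7 ok
(4,3)# 4/7 ok
(4,4)+ 2/7 unhappy
(4,5)# 4/8 ok
(4,6)+ 1/5 unhappy
(5,1)+ 1/5 unhappy
(5,2)+ 2/7 unhappy
(5,4)# 2/6 ok
(5,5)+ 3/7 ok
(5,6)# 2/5 ok
(6,1)# 1/4 unhappy
(6,2)# 1/6 unhappy
(6,3)+ 3/5 ok
(6,5)+ 2/7 unhappy
(6,6)# 3/5 ok
(7,1)+ 0/2 unhappy
(7,3)+ 2/3 ok
(7,4)+ 3/4 ok
(7,5)# 2/4 ok
(7,6)# 2/3 ok
For instance (2,1) has only 0/4 same-type neighbors, below 1/3.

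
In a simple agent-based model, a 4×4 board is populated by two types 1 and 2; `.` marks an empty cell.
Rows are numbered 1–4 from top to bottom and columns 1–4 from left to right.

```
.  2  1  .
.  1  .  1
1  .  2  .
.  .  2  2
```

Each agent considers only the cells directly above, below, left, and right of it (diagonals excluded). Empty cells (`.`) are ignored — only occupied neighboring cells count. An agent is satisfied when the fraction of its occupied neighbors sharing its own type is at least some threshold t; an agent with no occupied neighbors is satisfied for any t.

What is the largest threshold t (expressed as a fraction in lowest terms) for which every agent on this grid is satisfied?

(1,2)2 0/2
(1,3)1 0/1
(2,2)1 0/1
(2,4)1 — no occupied neighbors
(3,1)1 — no occupied neighbors
(3,3)2 1/1
(4,3)2 2/2
(4,4)2 1/1
The smallest same-type fraction is 0/2 at (1,2), which reduces to 0/1. Any threshold above that leaves this agent unsatisfied.

0/1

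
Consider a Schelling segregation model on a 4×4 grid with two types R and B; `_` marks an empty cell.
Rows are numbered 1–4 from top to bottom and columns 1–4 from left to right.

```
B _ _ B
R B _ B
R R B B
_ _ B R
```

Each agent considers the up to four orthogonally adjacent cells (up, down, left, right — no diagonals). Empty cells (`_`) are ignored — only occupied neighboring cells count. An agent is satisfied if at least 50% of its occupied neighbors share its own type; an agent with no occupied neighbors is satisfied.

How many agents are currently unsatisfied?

5

(1,1)B 0/1 ✗
(1,4)B 1/1 ✓
(2,1)R 1/3 ✗
(2,2)B 0/2 ✗
(2,4)B 2/2 ✓
(3,1)R 2/2 ✓
(3,2)R 1/3 ✗
(3,3)B 2/3 ✓
(3,4)B 2/3 ✓
(4,3)B 1/2 ✓
(4,4)R 0/2 ✗
Unsatisfied: (1,1), (2,1), (2,2), (3,2), (4,4) — 5 in total.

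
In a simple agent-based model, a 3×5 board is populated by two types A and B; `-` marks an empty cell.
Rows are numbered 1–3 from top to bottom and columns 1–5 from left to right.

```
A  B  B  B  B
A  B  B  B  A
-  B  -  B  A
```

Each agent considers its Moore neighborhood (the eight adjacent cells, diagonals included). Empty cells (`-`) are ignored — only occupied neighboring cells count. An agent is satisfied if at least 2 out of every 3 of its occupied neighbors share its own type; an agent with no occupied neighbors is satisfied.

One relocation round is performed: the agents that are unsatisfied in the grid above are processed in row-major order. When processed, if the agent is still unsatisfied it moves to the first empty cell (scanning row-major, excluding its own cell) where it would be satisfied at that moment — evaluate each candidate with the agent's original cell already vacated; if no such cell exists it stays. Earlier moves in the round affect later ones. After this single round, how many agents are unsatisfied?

4

Initially unsatisfied (in order): (1,1), (1,2), (2,1), (2,5), (3,4), (3,5).
  (1,1): no empty cell satisfies it; stays.
  (1,2) → (3,1).
  (2,1): no empty cell satisfies it; stays.
  (2,5): no empty cell satisfies it; stays.
  (3,4) → (3,3).
  (3,5): no empty cell satisfies it; stays.
Resulting grid:
A - B B B
A B B B A
B B B - A
Unsatisfied now: (1,1), (2,1), (2,5), (3,5).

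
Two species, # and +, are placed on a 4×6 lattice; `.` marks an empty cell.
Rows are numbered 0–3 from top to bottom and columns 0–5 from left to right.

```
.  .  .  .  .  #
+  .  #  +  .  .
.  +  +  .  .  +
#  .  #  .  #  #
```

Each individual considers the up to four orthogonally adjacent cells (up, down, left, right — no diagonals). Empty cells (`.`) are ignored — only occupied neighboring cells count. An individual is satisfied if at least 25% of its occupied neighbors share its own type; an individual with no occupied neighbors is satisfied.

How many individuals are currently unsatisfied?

4

(0,5)# 0/0 ✓
(1,0)+ 0/0 ✓
(1,2)# 0/2 ✗
(1,3)+ 0/1 ✗
(2,1)+ 1/1 ✓
(2,2)+ 1/3 ✓
(2,5)+ 0/1 ✗
(3,0)# 0/0 ✓
(3,2)# 0/1 ✗
(3,4)# 1/1 ✓
(3,5)# 1/2 ✓
Unsatisfied: (1,2), (1,3), (2,5), (3,2) — 4 in total.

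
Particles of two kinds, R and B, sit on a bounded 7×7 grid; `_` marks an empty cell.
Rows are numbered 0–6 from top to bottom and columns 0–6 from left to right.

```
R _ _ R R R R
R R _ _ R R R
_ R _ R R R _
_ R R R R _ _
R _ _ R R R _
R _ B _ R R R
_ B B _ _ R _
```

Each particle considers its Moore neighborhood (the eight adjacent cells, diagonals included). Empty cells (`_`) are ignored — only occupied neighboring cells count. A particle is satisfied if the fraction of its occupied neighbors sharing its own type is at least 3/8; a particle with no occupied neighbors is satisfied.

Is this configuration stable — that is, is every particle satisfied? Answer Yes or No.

(0,0)R 2/2 ✓
(0,3)R 2/2 ✓
(0,4)R 4/4 ✓
(0,5)R 5/5 ✓
(0,6)R 3/3 ✓
(1,0)R 3/3 ✓
(1,1)R 3/3 ✓
(1,4)R 7/7 ✓
(1,5)R 7/7 ✓
(1,6)R 4/4 ✓
(2,1)R 4/4 ✓
(2,3)R 5/5 ✓
(2,4)R 6/6 ✓
(2,5)R 5/5 ✓
(3,1)R 3/3 ✓
(3,2)R 5/5 ✓
(3,3)R 6/6 ✓
(3,4)R 7/7 ✓
(4,0)R 2/2 ✓
(4,3)R 5/6 ✓
(4,4)R 6/6 ✓
(4,5)R 5/5 ✓
(5,0)R 1/2 ✓
(5,2)B 2/3 ✓
(5,4)R 5/5 ✓
(5,5)R 5/5 ✓
(5,6)R 3/3 ✓
(6,1)B 2/3 ✓
(6,2)B 2/2 ✓
(6,5)R 3/3 ✓
All meet the threshold, so the configuration is stable.

Yes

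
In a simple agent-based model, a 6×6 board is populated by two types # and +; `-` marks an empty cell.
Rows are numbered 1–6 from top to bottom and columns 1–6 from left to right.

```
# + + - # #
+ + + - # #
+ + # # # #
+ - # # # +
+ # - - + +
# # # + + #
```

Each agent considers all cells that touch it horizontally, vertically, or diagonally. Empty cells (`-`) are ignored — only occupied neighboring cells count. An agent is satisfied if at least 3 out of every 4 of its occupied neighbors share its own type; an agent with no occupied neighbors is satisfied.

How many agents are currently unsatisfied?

14

(1,1)# 0/3 not
(1,2)+ 4/5 satisfied
(1,3)+ 3/3 satisfied
(1,5)# 3/3 satisfied
(1,6)# 3/3 satisfied
(2,1)+ 4/5 satisfied
(2,2)+ 6/8 satisfied
(2,3)+ 4/6 not
(2,5)# 6/6 satisfied
(2,6)# 5/5 satisfied
(3,1)+ 4/4 satisfied
(3,2)+ 5/7 not
(3,3)# 3/6 not
(3,4)# 6/7 satisfied
(3,5)# 6/7 satisfied
(3,6)# 4/5 satisfied
(4,1)+ 3/4 satisfied
(4,3)# 4/5 satisfied
(4,4)# 5/6 satisfied
(4,5)# 4/7 not
(4,6)+ 2/5 not
(5,1)+ 1/4 not
(5,2)# 4/6 not
(5,5)+ 4/7 not
(5,6)+ 3/5 not
(6,1)# 2/3 not
(6,2)# 3/4 satisfied
(6,3)# 2/3 not
(6,4)+ 2/3 not
(6,5)+ 3/4 satisfied
(6,6)# 0/3 not
Unsatisfied: (1,1), (2,3), (3,2), (3,3), (4,5), (4,6), (5,1), (5,2), (5,5), (5,6), (6,1), (6,3), (6,4), (6,6) — 14 in total.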